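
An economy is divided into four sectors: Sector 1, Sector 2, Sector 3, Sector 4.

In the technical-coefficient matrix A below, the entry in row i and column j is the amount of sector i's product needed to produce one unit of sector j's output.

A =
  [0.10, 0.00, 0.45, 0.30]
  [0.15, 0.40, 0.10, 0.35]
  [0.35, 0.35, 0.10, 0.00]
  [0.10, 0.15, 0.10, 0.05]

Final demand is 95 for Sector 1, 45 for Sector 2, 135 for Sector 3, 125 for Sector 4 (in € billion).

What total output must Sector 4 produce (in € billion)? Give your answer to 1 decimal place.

I − A =
  [   0.90     0.00    -0.45    -0.30]
  [  -0.15     0.60    -0.10    -0.35]
  [  -0.35    -0.35     0.90     0.00]
  [  -0.10    -0.15    -0.10     0.95]
Compute the cofactors C_ij = (−1)^(i+j)·(3×3 minor ij) of I−A; the adjugate is their transpose:
adj(I−A) = Cᵀ =
  [ 0.420250   0.200625   0.255375   0.206625]
  [ 0.205250   0.582375   0.198375   0.279375]
  [ 0.243250   0.304500   0.441000   0.189000]
  [ 0.102250   0.145125   0.104625   0.336375]
det(I−A) = Σ_j (I−A)_1j·C_1j = (0.90)(0.420250) + (0.00)(0.205250) + (-0.45)(0.243250) + (-0.30)(0.102250) = 0.2380875
(I − A)⁻¹ = adj(I−A) / det(I−A) ≈
  [   1.7651     0.8427     1.0726     0.8679]
  [   0.8621     2.4461     0.8332     1.1734]
  [   1.0217     1.2789     1.8523     0.7938]
  [   0.4295     0.6095     0.4394     1.4128]
x = (I − A)⁻¹ d = adj(I−A)·d / det(I−A), with det(I−A) = 0.2380875:
  x_1 = (0.420250·95 + 0.200625·45 + 0.255375·135 + 0.206625·125) / 0.2380875 = 109.255625 / 0.2380875 ≈ 458.9
  x_2 = (0.205250·95 + 0.582375·45 + 0.198375·135 + 0.279375·125) / 0.2380875 = 107.408125 / 0.2380875 ≈ 451.1
  x_3 = (0.243250·95 + 0.304500·45 + 0.441000·135 + 0.189000·125) / 0.2380875 = 119.97125 / 0.2380875 ≈ 503.9
  x_4 = (0.102250·95 + 0.145125·45 + 0.104625·135 + 0.336375·125) / 0.2380875 = 72.415625 / 0.2380875 ≈ 304.2

x_4 = 304.2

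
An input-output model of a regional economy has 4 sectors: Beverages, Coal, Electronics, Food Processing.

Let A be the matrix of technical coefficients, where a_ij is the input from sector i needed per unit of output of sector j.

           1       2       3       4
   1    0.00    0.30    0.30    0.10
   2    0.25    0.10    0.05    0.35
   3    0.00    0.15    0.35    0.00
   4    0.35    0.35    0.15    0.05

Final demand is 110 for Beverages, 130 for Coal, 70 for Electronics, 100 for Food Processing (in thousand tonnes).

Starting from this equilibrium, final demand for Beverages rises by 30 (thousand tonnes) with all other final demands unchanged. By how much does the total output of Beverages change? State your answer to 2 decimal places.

I − A =
  [   1.00    -0.30    -0.30    -0.10]
  [  -0.25     0.90    -0.05    -0.35]
  [   0.00    -0.15     0.65     0.00]
  [  -0.35    -0.35    -0.15     0.95]
Compute the cofactors C_ij = (−1)^(i+j)·(3×3 minor ij) of I−A; the adjugate is their transpose:
adj(I−A) = Cᵀ =
  [ 0.461125   0.253000   0.265000   0.141750]
  [ 0.234000   0.594750   0.210000   0.243750]
  [ 0.054000   0.137250   0.584250   0.056250]
  [ 0.264625   0.334000   0.267250   0.517500]
det(I−A) = Σ_j (I−A)_1j·C_1j = (1.00)(0.461125) + (-0.30)(0.234000) + (-0.30)(0.054000) + (-0.10)(0.264625) = 0.3482625
(I − A)⁻¹ = adj(I−A) / det(I−A) ≈
  [   1.3241     0.7265     0.7609     0.4070]
  [   0.6719     1.7078     0.6030     0.6999]
  [   0.1551     0.3941     1.6776     0.1615]
  [   0.7598     0.9590     0.7674     1.4859]
Δx = (I − A)⁻¹ Δd with Δd having +30 in the Beverages component and 0 elsewhere.
So Δx_1 = L_11 · (+30), where L_11 = adj(I−A)_11 / det(I−A) = 0.461125 / 0.3482625.
Δx_1 = 0.461125 × (+30) / 0.3482625 = 13.83375 / 0.3482625 ≈ 39.72.

Δx_1 = 39.72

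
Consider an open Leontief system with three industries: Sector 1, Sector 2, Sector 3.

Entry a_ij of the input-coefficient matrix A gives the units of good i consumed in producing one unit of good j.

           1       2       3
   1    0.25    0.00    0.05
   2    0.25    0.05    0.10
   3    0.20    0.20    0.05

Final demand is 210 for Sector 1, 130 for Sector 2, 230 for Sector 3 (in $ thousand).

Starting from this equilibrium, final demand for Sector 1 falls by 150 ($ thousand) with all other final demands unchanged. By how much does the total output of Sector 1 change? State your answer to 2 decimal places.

I − A =
  [   0.75     0.00    -0.05]
  [  -0.25     0.95    -0.10]
  [  -0.20    -0.20     0.95]
Cofactors of I−A, C_ij = (−1)^(i+j)·(minor ij) (rows/columns in the sector order above):
  C_11 = (0.95)(0.95) − (-0.10)(-0.20) = 0.8825
  C_12 = −[(-0.25)(0.95) − (-0.10)(-0.20)] = 0.2575
  C_13 = (-0.25)(-0.20) − (0.95)(-0.20) = 0.2400
  C_21 = −[(0.00)(0.95) − (-0.05)(-0.20)] = 0.0100
  C_22 = (0.75)(0.95) − (-0.05)(-0.20) = 0.7025
  C_23 = −[(0.75)(-0.20) − (0.00)(-0.20)] = 0.1500
  C_31 = (0.00)(-0.10) − (-0.05)(0.95) = 0.0475
  C_32 = −[(0.75)(-0.10) − (-0.05)(-0.25)] = 0.0875
  C_33 = (0.75)(0.95) − (0.00)(-0.25) = 0.7125
det(I−A) = Σ_j (I−A)_1j·C_1j = (0.75)(0.8825) + (0.00)(0.2575) + (-0.05)(0.2400) = 0.649875
adj(I−A) = Cᵀ =
  [ 0.8825   0.0100   0.0475]
  [ 0.2575   0.7025   0.0875]
  [ 0.2400   0.1500   0.7125]
(I − A)⁻¹ = adj(I−A) / det(I−A) ≈
  [   1.3580     0.0154     0.0731]
  [   0.3962     1.0810     0.1346]
  [   0.3693     0.2308     1.0964]
Δx = (I − A)⁻¹ Δd with Δd having -150 in the Sector 1 component and 0 elsewhere.
So Δx_1 = L_11 · (-150), where L_11 = adj(I−A)_11 / det(I−A) = 0.8825 / 0.649875.
Δx_1 = 0.8825 × (-150) / 0.649875 = -132.375 / 0.649875 ≈ -203.69.

Δx_1 = -203.69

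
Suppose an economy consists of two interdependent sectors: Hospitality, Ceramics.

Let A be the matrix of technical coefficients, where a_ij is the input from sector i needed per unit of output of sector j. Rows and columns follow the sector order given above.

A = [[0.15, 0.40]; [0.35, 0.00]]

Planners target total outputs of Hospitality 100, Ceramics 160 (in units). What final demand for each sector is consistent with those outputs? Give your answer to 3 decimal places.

I − A =
  [   0.85    -0.40]
  [  -0.35     1.00]
d = (I − A) x:
  d_H = (+0.85)·100 + (-0.40)·160 = 21.000
  d_C = (-0.35)·100 + (+1.00)·160 = 125.000

d_H = 21.000, d_C = 125.000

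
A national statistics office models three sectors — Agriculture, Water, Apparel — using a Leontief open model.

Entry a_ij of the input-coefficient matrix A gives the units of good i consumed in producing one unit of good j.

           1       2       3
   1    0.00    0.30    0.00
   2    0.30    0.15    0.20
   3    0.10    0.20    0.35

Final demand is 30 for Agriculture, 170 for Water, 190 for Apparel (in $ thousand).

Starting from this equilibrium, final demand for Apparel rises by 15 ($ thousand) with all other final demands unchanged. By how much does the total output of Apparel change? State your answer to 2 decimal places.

Δx_3 = 25.45

I − A =
  [   1.00    -0.30     0.00]
  [  -0.30     0.85    -0.20]
  [  -0.10    -0.20     0.65]
Cofactors of I−A, C_ij = (−1)^(i+j)·(minor ij) (rows/columns in the sector order above):
  C_11 = (0.85)(0.65) − (-0.20)(-0.20) = 0.5125
  C_12 = −[(-0.30)(0.65) − (-0.20)(-0.10)] = 0.2150
  C_13 = (-0.30)(-0.20) − (0.85)(-0.10) = 0.1450
  C_21 = −[(-0.30)(0.65) − (0.00)(-0.20)] = 0.1950
  C_22 = (1.00)(0.65) − (0.00)(-0.10) = 0.6500
  C_23 = −[(1.00)(-0.20) − (-0.30)(-0.10)] = 0.2300
  C_31 = (-0.30)(-0.20) − (0.00)(0.85) = 0.0600
  C_32 = −[(1.00)(-0.20) − (0.00)(-0.30)] = 0.2000
  C_33 = (1.00)(0.85) − (-0.30)(-0.30) = 0.7600
det(I−A) = Σ_j (I−A)_1j·C_1j = (1.00)(0.5125) + (-0.30)(0.2150) + (0.00)(0.1450) = 0.4480
adj(I−A) = Cᵀ =
  [ 0.5125   0.1950   0.0600]
  [ 0.2150   0.6500   0.2000]
  [ 0.1450   0.2300   0.7600]
(I − A)⁻¹ = adj(I−A) / det(I−A) ≈
  [   1.1440     0.4353     0.1339]
  [   0.4799     1.4509     0.4464]
  [   0.3237     0.5134     1.6964]
Δx = (I − A)⁻¹ Δd with Δd having +15 in the Apparel component and 0 elsewhere.
So Δx_3 = L_33 · (+15), where L_33 = adj(I−A)_33 / det(I−A) = 0.7600 / 0.4480.
Δx_3 = 0.7600 × (+15) / 0.4480 = 11.40 / 0.4480 ≈ 25.45.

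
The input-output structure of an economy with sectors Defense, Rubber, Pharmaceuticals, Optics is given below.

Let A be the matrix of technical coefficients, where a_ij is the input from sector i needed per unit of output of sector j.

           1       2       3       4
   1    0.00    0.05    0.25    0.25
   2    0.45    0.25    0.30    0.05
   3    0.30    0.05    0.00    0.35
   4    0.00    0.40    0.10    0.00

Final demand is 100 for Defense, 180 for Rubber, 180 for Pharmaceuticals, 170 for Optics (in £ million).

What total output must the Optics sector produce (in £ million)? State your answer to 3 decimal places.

I − A =
  [   1.00    -0.05    -0.25    -0.25]
  [  -0.45     0.75    -0.30    -0.05]
  [  -0.30    -0.05     1.00    -0.35]
  [   0.00    -0.40    -0.10     1.00]
Compute the cofactors C_ij = (−1)^(i+j)·(3×3 minor ij) of I−A; the adjugate is their transpose:
adj(I−A) = Cᵀ =
  [ 0.646500   0.197000   0.246500   0.257750]
  [ 0.525750   0.882500   0.428750   0.325625]
  [ 0.304500   0.235000   0.662500   0.319750]
  [ 0.240750   0.376500   0.237750   0.646125]
det(I−A) = Σ_j (I−A)_1j·C_1j = (1.00)(0.646500) + (-0.05)(0.525750) + (-0.25)(0.304500) + (-0.25)(0.240750) = 0.4839
(I − A)⁻¹ = adj(I−A) / det(I−A) ≈
  [   1.3360     0.4071     0.5094     0.5327]
  [   1.0865     1.8237     0.8860     0.6729]
  [   0.6293     0.4856     1.3691     0.6608]
  [   0.4975     0.7781     0.4913     1.3352]
x = (I − A)⁻¹ d = adj(I−A)·d / det(I−A), with det(I−A) = 0.4839:
  x_1 = (0.646500·100 + 0.197000·180 + 0.246500·180 + 0.257750·170) / 0.4839 = 188.2975 / 0.4839 ≈ 389.125
  x_2 = (0.525750·100 + 0.882500·180 + 0.428750·180 + 0.325625·170) / 0.4839 = 343.95625 / 0.4839 ≈ 710.800
  x_3 = (0.304500·100 + 0.235000·180 + 0.662500·180 + 0.319750·170) / 0.4839 = 246.3575 / 0.4839 ≈ 509.108
  x_4 = (0.240750·100 + 0.376500·180 + 0.237750·180 + 0.646125·170) / 0.4839 = 244.48125 / 0.4839 ≈ 505.231

x_4 = 505.231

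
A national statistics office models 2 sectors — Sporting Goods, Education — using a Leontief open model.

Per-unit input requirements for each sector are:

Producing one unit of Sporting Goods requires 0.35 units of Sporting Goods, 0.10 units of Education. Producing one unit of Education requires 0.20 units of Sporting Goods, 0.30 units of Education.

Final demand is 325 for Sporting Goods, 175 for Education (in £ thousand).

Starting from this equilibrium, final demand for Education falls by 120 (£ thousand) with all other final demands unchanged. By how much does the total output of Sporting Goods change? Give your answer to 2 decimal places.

I − A =
  [   0.65    -0.20]
  [  -0.10     0.70]
det(I−A) = (0.65)(0.70) − (-0.20)(-0.10) = 0.4350
adj(I−A) = [[0.70, 0.20], [0.10, 0.65]]
(I − A)⁻¹ = adj(I−A) / det(I−A) ≈
  [   1.6092     0.4598]
  [   0.2299     1.4943]
Δx = (I − A)⁻¹ Δd with Δd having -120 in the Education component and 0 elsewhere.
So Δx_S = L_SE · (-120), where L_SE = adj(I−A)_SE / det(I−A) = 0.20 / 0.4350.
Δx_S = 0.20 × (-120) / 0.4350 = -24.00 / 0.4350 ≈ -55.17.

Δx_S = -55.17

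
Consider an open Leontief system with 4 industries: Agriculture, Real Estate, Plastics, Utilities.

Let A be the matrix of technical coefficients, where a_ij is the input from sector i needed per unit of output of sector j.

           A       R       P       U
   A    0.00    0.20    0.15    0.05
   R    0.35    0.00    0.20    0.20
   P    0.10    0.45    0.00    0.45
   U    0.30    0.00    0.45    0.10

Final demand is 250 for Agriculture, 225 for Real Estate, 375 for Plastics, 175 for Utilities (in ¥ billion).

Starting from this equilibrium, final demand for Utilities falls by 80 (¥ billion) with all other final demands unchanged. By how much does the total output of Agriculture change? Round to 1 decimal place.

Δx_A = -34.7

I − A =
  [   1.00    -0.20    -0.15    -0.05]
  [  -0.35     1.00    -0.20    -0.20]
  [  -0.10    -0.45     1.00    -0.45]
  [  -0.30     0.00    -0.45     0.90]
Compute the cofactors C_ij = (−1)^(i+j)·(3×3 minor ij) of I−A; the adjugate is their transpose:
adj(I−A) = Cᵀ =
  [ 0.576000   0.210375   0.211500   0.184500]
  [ 0.358125   0.646500   0.331125   0.329125]
  [ 0.393750   0.443250   0.810000   0.525375]
  [ 0.388875   0.291750   0.475500   0.797375]
det(I−A) = Σ_j (I−A)_1j·C_1j = (1.00)(0.576000) + (-0.20)(0.358125) + (-0.15)(0.393750) + (-0.05)(0.388875) = 0.42586875
(I − A)⁻¹ = adj(I−A) / det(I−A) ≈
  [   1.3525     0.4940     0.4966     0.4332]
  [   0.8409     1.5181     0.7775     0.7728]
  [   0.9246     1.0408     1.9020     1.2337]
  [   0.9131     0.6851     1.1165     1.8723]
Δx = (I − A)⁻¹ Δd with Δd having -80 in the Utilities component and 0 elsewhere.
So Δx_A = L_AU · (-80), where L_AU = adj(I−A)_AU / det(I−A) = 0.184500 / 0.42586875.
Δx_A = 0.184500 × (-80) / 0.42586875 = -14.76 / 0.42586875 ≈ -34.7.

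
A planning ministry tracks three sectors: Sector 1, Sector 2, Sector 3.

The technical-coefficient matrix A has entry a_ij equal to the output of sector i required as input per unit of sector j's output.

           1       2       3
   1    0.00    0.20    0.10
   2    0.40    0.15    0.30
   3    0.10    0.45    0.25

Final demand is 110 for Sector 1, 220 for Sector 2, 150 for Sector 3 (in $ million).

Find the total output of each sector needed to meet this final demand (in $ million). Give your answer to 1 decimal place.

x_1 = 292.5, x_2 = 610.0, x_3 = 605.0

I − A =
  [   1.00    -0.20    -0.10]
  [  -0.40     0.85    -0.30]
  [  -0.10    -0.45     0.75]
Cofactors of I−A, C_ij = (−1)^(i+j)·(minor ij) (rows/columns in the sector order above):
  C_11 = (0.85)(0.75) − (-0.30)(-0.45) = 0.5025
  C_12 = −[(-0.40)(0.75) − (-0.30)(-0.10)] = 0.3300
  C_13 = (-0.40)(-0.45) − (0.85)(-0.10) = 0.2650
  C_21 = −[(-0.20)(0.75) − (-0.10)(-0.45)] = 0.1950
  C_22 = (1.00)(0.75) − (-0.10)(-0.10) = 0.7400
  C_23 = −[(1.00)(-0.45) − (-0.20)(-0.10)] = 0.4700
  C_31 = (-0.20)(-0.30) − (-0.10)(0.85) = 0.1450
  C_32 = −[(1.00)(-0.30) − (-0.10)(-0.40)] = 0.3400
  C_33 = (1.00)(0.85) − (-0.20)(-0.40) = 0.7700
det(I−A) = Σ_j (I−A)_1j·C_1j = (1.00)(0.5025) + (-0.20)(0.3300) + (-0.10)(0.2650) = 0.4100
adj(I−A) = Cᵀ =
  [ 0.5025   0.1950   0.1450]
  [ 0.3300   0.7400   0.3400]
  [ 0.2650   0.4700   0.7700]
(I − A)⁻¹ = adj(I−A) / det(I−A) ≈
  [   1.2256     0.4756     0.3537]
  [   0.8049     1.8049     0.8293]
  [   0.6463     1.1463     1.8780]
x = (I − A)⁻¹ d = adj(I−A)·d / det(I−A), with det(I−A) = 0.4100:
  x_1 = (0.5025·110 + 0.1950·220 + 0.1450·150) / 0.4100 = 119.925 / 0.4100 = 292.5
  x_2 = (0.3300·110 + 0.7400·220 + 0.3400·150) / 0.4100 = 250.10 / 0.4100 = 610.0
  x_3 = (0.2650·110 + 0.4700·220 + 0.7700·150) / 0.4100 = 248.05 / 0.4100 = 605.0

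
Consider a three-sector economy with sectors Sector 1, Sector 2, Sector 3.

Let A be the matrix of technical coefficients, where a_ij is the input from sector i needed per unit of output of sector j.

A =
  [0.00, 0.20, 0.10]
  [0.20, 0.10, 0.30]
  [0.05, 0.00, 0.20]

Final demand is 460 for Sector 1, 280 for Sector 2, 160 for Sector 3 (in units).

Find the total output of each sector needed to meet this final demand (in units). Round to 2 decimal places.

I − A =
  [   1.00    -0.20    -0.10]
  [  -0.20     0.90    -0.30]
  [  -0.05     0.00     0.80]
Cofactors of I−A, C_ij = (−1)^(i+j)·(minor ij) (rows/columns in the sector order above):
  C_11 = (0.90)(0.80) − (-0.30)(0.00) = 0.7200
  C_12 = −[(-0.20)(0.80) − (-0.30)(-0.05)] = 0.1750
  C_13 = (-0.20)(0.00) − (0.90)(-0.05) = 0.0450
  C_21 = −[(-0.20)(0.80) − (-0.10)(0.00)] = 0.1600
  C_22 = (1.00)(0.80) − (-0.10)(-0.05) = 0.7950
  C_23 = −[(1.00)(0.00) − (-0.20)(-0.05)] = 0.0100
  C_31 = (-0.20)(-0.30) − (-0.10)(0.90) = 0.1500
  C_32 = −[(1.00)(-0.30) − (-0.10)(-0.20)] = 0.3200
  C_33 = (1.00)(0.90) − (-0.20)(-0.20) = 0.8600
det(I−A) = Σ_j (I−A)_1j·C_1j = (1.00)(0.7200) + (-0.20)(0.1750) + (-0.10)(0.0450) = 0.6805
adj(I−A) = Cᵀ =
  [ 0.7200   0.1600   0.1500]
  [ 0.1750   0.7950   0.3200]
  [ 0.0450   0.0100   0.8600]
(I − A)⁻¹ = adj(I−A) / det(I−A) ≈
  [   1.0580     0.2351     0.2204]
  [   0.2572     1.1683     0.4702]
  [   0.0661     0.0147     1.2638]
x = (I − A)⁻¹ d = adj(I−A)·d / det(I−A), with det(I−A) = 0.6805:
  x_1 = (0.7200·460 + 0.1600·280 + 0.1500·160) / 0.6805 = 400.00 / 0.6805 ≈ 587.80
  x_2 = (0.1750·460 + 0.7950·280 + 0.3200·160) / 0.6805 = 354.30 / 0.6805 ≈ 520.65
  x_3 = (0.0450·460 + 0.0100·280 + 0.8600·160) / 0.6805 = 161.10 / 0.6805 ≈ 236.74

x_1 = 587.80, x_2 = 520.65, x_3 = 236.74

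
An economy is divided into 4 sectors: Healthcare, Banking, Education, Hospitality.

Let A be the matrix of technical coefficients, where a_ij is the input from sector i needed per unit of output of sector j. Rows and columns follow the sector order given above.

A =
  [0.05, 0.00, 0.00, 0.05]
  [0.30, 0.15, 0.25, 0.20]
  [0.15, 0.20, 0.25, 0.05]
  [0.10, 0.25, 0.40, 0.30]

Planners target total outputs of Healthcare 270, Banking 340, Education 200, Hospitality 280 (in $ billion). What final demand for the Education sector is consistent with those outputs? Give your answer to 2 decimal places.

I − A =
  [   0.95     0.00     0.00    -0.05]
  [  -0.30     0.85    -0.25    -0.20]
  [  -0.15    -0.20     0.75    -0.05]
  [  -0.10    -0.25    -0.40     0.70]
d = (I − A) x:
  d_1 = (+0.95)·270 + (+0.00)·340 + (+0.00)·200 + (-0.05)·280 = 242.50
  d_2 = (-0.30)·270 + (+0.85)·340 + (-0.25)·200 + (-0.20)·280 = 102.00
  d_3 = (-0.15)·270 + (-0.20)·340 + (+0.75)·200 + (-0.05)·280 = 27.50
  d_4 = (-0.10)·270 + (-0.25)·340 + (-0.40)·200 + (+0.70)·280 = 4.00

d_3 = 27.50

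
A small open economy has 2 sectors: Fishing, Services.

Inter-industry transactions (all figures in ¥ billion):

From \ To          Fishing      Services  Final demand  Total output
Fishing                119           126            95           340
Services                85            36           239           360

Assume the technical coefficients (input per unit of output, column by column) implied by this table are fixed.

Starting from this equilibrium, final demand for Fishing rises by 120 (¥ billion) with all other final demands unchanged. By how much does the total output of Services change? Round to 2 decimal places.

Technical coefficients a_ij = z_ij / X_j:
  a_FF = 119/340 = 0.35, a_SF = 85/340 = 0.25
  a_FS = 126/360 = 0.35, a_SS = 36/360 = 0.10
I − A =
  [   0.65    -0.35]
  [  -0.25     0.90]
det(I−A) = (0.65)(0.90) − (-0.35)(-0.25) = 0.4975
adj(I−A) = [[0.90, 0.35], [0.25, 0.65]]
(I − A)⁻¹ = adj(I−A) / det(I−A) ≈
  [   1.8090     0.7035]
  [   0.5025     1.3065]
Δx = (I − A)⁻¹ Δd with Δd having +120 in the Fishing component and 0 elsewhere.
So Δx_S = L_SF · (+120), where L_SF = adj(I−A)_SF / det(I−A) = 0.25 / 0.4975.
Δx_S = 0.25 × (+120) / 0.4975 = 30.00 / 0.4975 ≈ 60.30.

Δx_S = 60.30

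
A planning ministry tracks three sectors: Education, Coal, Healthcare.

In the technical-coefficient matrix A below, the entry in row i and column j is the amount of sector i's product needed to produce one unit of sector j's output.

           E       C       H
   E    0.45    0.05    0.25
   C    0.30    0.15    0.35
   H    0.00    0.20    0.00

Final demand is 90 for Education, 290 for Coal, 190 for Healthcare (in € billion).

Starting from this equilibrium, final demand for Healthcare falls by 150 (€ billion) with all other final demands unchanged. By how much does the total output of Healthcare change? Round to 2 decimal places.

I − A =
  [   0.55    -0.05    -0.25]
  [  -0.30     0.85    -0.35]
  [   0.00    -0.20     1.00]
Cofactors of I−A, C_ij = (−1)^(i+j)·(minor ij) (rows/columns in the sector order above):
  C_11 = (0.85)(1.00) − (-0.35)(-0.20) = 0.7800
  C_12 = −[(-0.30)(1.00) − (-0.35)(0.00)] = 0.3000
  C_13 = (-0.30)(-0.20) − (0.85)(0.00) = 0.0600
  C_21 = −[(-0.05)(1.00) − (-0.25)(-0.20)] = 0.1000
  C_22 = (0.55)(1.00) − (-0.25)(0.00) = 0.5500
  C_23 = −[(0.55)(-0.20) − (-0.05)(0.00)] = 0.1100
  C_31 = (-0.05)(-0.35) − (-0.25)(0.85) = 0.2300
  C_32 = −[(0.55)(-0.35) − (-0.25)(-0.30)] = 0.2675
  C_33 = (0.55)(0.85) − (-0.05)(-0.30) = 0.4525
det(I−A) = Σ_j (I−A)_1j·C_1j = (0.55)(0.7800) + (-0.05)(0.3000) + (-0.25)(0.0600) = 0.3990
adj(I−A) = Cᵀ =
  [ 0.7800   0.1000   0.2300]
  [ 0.3000   0.5500   0.2675]
  [ 0.0600   0.1100   0.4525]
(I − A)⁻¹ = adj(I−A) / det(I−A) ≈
  [   1.9549     0.2506     0.5764]
  [   0.7519     1.3784     0.6704]
  [   0.1504     0.2757     1.1341]
Δx = (I − A)⁻¹ Δd with Δd having -150 in the Healthcare component and 0 elsewhere.
So Δx_H = L_HH · (-150), where L_HH = adj(I−A)_HH / det(I−A) = 0.4525 / 0.3990.
Δx_H = 0.4525 × (-150) / 0.3990 = -67.875 / 0.3990 ≈ -170.11.

Δx_H = -170.11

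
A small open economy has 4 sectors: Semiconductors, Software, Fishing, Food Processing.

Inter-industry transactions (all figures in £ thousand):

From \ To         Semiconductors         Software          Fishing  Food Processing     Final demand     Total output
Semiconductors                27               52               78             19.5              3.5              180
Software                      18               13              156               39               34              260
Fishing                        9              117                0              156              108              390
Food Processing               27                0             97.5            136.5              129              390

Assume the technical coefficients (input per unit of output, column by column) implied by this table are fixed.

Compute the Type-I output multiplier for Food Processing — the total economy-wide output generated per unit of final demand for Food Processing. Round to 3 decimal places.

m_4 = 4.899

Technical coefficients a_ij = z_ij / X_j:
  a_11 = 27/180 = 0.15, a_21 = 18/180 = 0.10, a_31 = 9/180 = 0.05, a_41 = 27/180 = 0.15
  a_12 = 52/260 = 0.20, a_22 = 13/260 = 0.05, a_32 = 117/260 = 0.45, a_42 = 0/260 = 0.00
  a_13 = 78/390 = 0.20, a_23 = 156/390 = 0.40, a_33 = 0/390 = 0.00, a_43 = 97.5/390 = 0.25
  a_14 = 19.5/390 = 0.05, a_24 = 39/390 = 0.10, a_34 = 156/390 = 0.40, a_44 = 136.5/390 = 0.35
I − A =
  [   0.85    -0.20    -0.20    -0.05]
  [  -0.10     0.95    -0.40    -0.10]
  [  -0.05    -0.45     1.00    -0.40]
  [  -0.15     0.00    -0.25     0.65]
Compute the cofactors C_ij = (−1)^(i+j)·(3×3 minor ij) of I−A; the adjugate is their transpose:
adj(I−A) = Cᵀ =
  [ 0.394250   0.174125   0.192375   0.175500]
  [ 0.108250   0.440875   0.256500   0.234000]
  [ 0.123875   0.263750   0.501750   0.358875]
  [ 0.138625   0.141625   0.237375   0.612000]
det(I−A) = Σ_j (I−A)_1j·C_1j = (0.85)(0.394250) + (-0.20)(0.108250) + (-0.20)(0.123875) + (-0.05)(0.138625) = 0.28175625
(I − A)⁻¹ = adj(I−A) / det(I−A) ≈
  [   1.3993     0.6180     0.6828     0.6229]
  [   0.3842     1.5647     0.9104     0.8305]
  [   0.4397     0.9361     1.7808     1.2737]
  [   0.4920     0.5027     0.8425     2.1721]
The output multiplier for sector j is the column-j sum of the Leontief inverse (I − A)⁻¹ = adj(I−A) / det(I−A).
Column 4 of adj(I−A): (0.175500, 0.234000, 0.358875, 0.612000); det(I−A) = 0.28175625.
m_4 = (0.175500 + 0.234000 + 0.358875 + 0.612000) / 0.28175625 = 1.380375 / 0.28175625 ≈ 4.899.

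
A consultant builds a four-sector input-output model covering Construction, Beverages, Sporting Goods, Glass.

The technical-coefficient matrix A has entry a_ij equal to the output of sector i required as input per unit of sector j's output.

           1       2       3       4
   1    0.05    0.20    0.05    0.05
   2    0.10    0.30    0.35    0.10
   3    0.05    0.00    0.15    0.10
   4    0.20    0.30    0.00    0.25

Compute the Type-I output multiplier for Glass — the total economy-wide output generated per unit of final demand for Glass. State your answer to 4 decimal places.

m_4 = 2.1858

I − A =
  [   0.95    -0.20    -0.05    -0.05]
  [  -0.10     0.70    -0.35    -0.10]
  [  -0.05     0.00     0.85    -0.10]
  [  -0.20    -0.30     0.00     0.75]
Compute the cofactors C_ij = (−1)^(i+j)·(3×3 minor ij) of I−A; the adjugate is their transpose:
adj(I−A) = Cᵀ =
  [ 0.410250   0.141750   0.082500   0.057250]
  [ 0.100875   0.594250   0.250625   0.119375]
  [ 0.041750   0.040750   0.442750   0.067250]
  [ 0.149750   0.275500   0.122250   0.543000]
det(I−A) = Σ_j (I−A)_1j·C_1j = (0.95)(0.410250) + (-0.20)(0.100875) + (-0.05)(0.041750) + (-0.05)(0.149750) = 0.3599875
(I − A)⁻¹ = adj(I−A) / det(I−A) ≈
  [   1.13962     0.39376     0.22917     0.15903]
  [   0.28022     1.65075     0.69620     0.33161]
  [   0.11598     0.11320     1.22990     0.18681]
  [   0.41599     0.76530     0.33960     1.50839]
The output multiplier for sector j is the column-j sum of the Leontief inverse (I − A)⁻¹ = adj(I−A) / det(I−A).
Column 4 of adj(I−A): (0.057250, 0.119375, 0.067250, 0.543000); det(I−A) = 0.3599875.
m_4 = (0.057250 + 0.119375 + 0.067250 + 0.543000) / 0.3599875 = 0.786875 / 0.3599875 ≈ 2.1858.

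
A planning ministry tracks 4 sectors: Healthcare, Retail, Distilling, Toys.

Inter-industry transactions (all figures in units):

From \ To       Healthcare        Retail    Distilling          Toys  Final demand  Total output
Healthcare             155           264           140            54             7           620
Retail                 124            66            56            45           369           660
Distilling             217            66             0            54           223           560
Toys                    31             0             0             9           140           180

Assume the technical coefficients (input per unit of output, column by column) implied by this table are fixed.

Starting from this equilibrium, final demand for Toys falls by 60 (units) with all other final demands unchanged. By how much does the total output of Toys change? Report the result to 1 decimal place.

Δx_4 = -66.4

Technical coefficients a_ij = z_ij / X_j:
  a_11 = 155/620 = 0.25, a_21 = 124/620 = 0.20, a_31 = 217/620 = 0.35, a_41 = 31/620 = 0.05
  a_12 = 264/660 = 0.40, a_22 = 66/660 = 0.10, a_32 = 66/660 = 0.10, a_42 = 0/660 = 0.00
  a_13 = 140/560 = 0.25, a_23 = 56/560 = 0.10, a_33 = 0/560 = 0.00, a_43 = 0/560 = 0.00
  a_14 = 54/180 = 0.30, a_24 = 45/180 = 0.25, a_34 = 54/180 = 0.30, a_44 = 9/180 = 0.05
I − A =
  [   0.75    -0.40    -0.25    -0.30]
  [  -0.20     0.90    -0.10    -0.25]
  [  -0.35    -0.10     1.00    -0.30]
  [  -0.05     0.00     0.00     0.95]
Compute the cofactors C_ij = (−1)^(i+j)·(3×3 minor ij) of I−A; the adjugate is their transpose:
adj(I−A) = Cᵀ =
  [ 0.845500   0.403750   0.251750   0.452750]
  [ 0.237250   0.610625   0.120375   0.273625]
  [ 0.333000   0.208750   0.546750   0.332750]
  [ 0.044500   0.021250   0.013250   0.489750]
det(I−A) = Σ_j (I−A)_1j·C_1j = (0.75)(0.845500) + (-0.40)(0.237250) + (-0.25)(0.333000) + (-0.30)(0.044500) = 0.442625
(I − A)⁻¹ = adj(I−A) / det(I−A) ≈
  [   1.9102     0.9122     0.5688     1.0229]
  [   0.5360     1.3796     0.2720     0.6182]
  [   0.7523     0.4716     1.2352     0.7518]
  [   0.1005     0.0480     0.0299     1.1065]
Δx = (I − A)⁻¹ Δd with Δd having -60 in the Toys component and 0 elsewhere.
So Δx_4 = L_44 · (-60), where L_44 = adj(I−A)_44 / det(I−A) = 0.489750 / 0.442625.
Δx_4 = 0.489750 × (-60) / 0.442625 = -29.385 / 0.442625 ≈ -66.4.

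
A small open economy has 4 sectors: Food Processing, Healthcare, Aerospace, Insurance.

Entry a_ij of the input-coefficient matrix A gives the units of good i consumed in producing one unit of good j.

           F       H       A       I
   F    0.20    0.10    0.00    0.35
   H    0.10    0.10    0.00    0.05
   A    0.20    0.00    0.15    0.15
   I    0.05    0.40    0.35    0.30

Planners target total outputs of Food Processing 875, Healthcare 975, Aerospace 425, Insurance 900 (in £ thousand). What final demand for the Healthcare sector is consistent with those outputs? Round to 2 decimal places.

d_H = 745.00

I − A =
  [   0.80    -0.10     0.00    -0.35]
  [  -0.10     0.90     0.00    -0.05]
  [  -0.20     0.00     0.85    -0.15]
  [  -0.05    -0.40    -0.35     0.70]
d = (I − A) x:
  d_F = (+0.80)·875 + (-0.10)·975 + (+0.00)·425 + (-0.35)·900 = 287.50
  d_H = (-0.10)·875 + (+0.90)·975 + (+0.00)·425 + (-0.05)·900 = 745.00
  d_A = (-0.20)·875 + (+0.00)·975 + (+0.85)·425 + (-0.15)·900 = 51.25
  d_I = (-0.05)·875 + (-0.40)·975 + (-0.35)·425 + (+0.70)·900 = 47.50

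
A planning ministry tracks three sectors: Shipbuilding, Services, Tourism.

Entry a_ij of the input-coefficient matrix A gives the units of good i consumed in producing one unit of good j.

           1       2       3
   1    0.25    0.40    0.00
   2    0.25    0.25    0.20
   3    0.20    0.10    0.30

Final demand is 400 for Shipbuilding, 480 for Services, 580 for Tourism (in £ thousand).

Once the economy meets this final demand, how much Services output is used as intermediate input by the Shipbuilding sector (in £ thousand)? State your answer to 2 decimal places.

I − A =
  [   0.75    -0.40     0.00]
  [  -0.25     0.75    -0.20]
  [  -0.20    -0.10     0.70]
Cofactors of I−A, C_ij = (−1)^(i+j)·(minor ij) (rows/columns in the sector order above):
  C_11 = (0.75)(0.70) − (-0.20)(-0.10) = 0.5050
  C_12 = −[(-0.25)(0.70) − (-0.20)(-0.20)] = 0.2150
  C_13 = (-0.25)(-0.10) − (0.75)(-0.20) = 0.1750
  C_21 = −[(-0.40)(0.70) − (0.00)(-0.10)] = 0.2800
  C_22 = (0.75)(0.70) − (0.00)(-0.20) = 0.5250
  C_23 = −[(0.75)(-0.10) − (-0.40)(-0.20)] = 0.1550
  C_31 = (-0.40)(-0.20) − (0.00)(0.75) = 0.0800
  C_32 = −[(0.75)(-0.20) − (0.00)(-0.25)] = 0.1500
  C_33 = (0.75)(0.75) − (-0.40)(-0.25) = 0.4625
det(I−A) = Σ_j (I−A)_1j·C_1j = (0.75)(0.5050) + (-0.40)(0.2150) + (0.00)(0.1750) = 0.29275
adj(I−A) = Cᵀ =
  [ 0.5050   0.2800   0.0800]
  [ 0.2150   0.5250   0.1500]
  [ 0.1750   0.1550   0.4625]
(I − A)⁻¹ = adj(I−A) / det(I−A) ≈
  [   1.7250     0.9564     0.2733]
  [   0.7344     1.7933     0.5124]
  [   0.5978     0.5295     1.5798]
First solve x = (I − A)⁻¹ d = adj(I−A)·d / det(I−A); in particular x_1 = (0.5050·400 + 0.2800·480 + 0.0800·580) / 0.29275 = 382.80 / 0.29275 ≈ 1307.6003.
Intermediate flow from 2 to 1: z_21 = a_21 · x_1 = 0.25 × 382.80 / 0.29275 = 95.70 / 0.29275 ≈ 326.90.

z_21 = 326.90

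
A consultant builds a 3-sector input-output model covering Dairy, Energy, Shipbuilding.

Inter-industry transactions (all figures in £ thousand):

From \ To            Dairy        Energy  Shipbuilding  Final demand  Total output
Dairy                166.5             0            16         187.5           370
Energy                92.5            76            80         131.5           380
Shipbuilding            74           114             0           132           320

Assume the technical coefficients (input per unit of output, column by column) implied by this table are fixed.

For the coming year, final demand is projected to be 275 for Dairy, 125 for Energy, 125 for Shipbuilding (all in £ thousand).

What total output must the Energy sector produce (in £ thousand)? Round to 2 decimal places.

Technical coefficients a_ij = z_ij / X_j:
  a_11 = 166.5/370 = 0.45, a_21 = 92.5/370 = 0.25, a_31 = 74/370 = 0.20
  a_12 = 0/380 = 0.00, a_22 = 76/380 = 0.20, a_32 = 114/380 = 0.30
  a_13 = 16/320 = 0.05, a_23 = 80/320 = 0.25, a_33 = 0/320 = 0.00
I − A =
  [   0.55     0.00    -0.05]
  [  -0.25     0.80    -0.25]
  [  -0.20    -0.30     1.00]
Cofactors of I−A, C_ij = (−1)^(i+j)·(minor ij) (rows/columns in the sector order above):
  C_11 = (0.80)(1.00) − (-0.25)(-0.30) = 0.7250
  C_12 = −[(-0.25)(1.00) − (-0.25)(-0.20)] = 0.3000
  C_13 = (-0.25)(-0.30) − (0.80)(-0.20) = 0.2350
  C_21 = −[(0.00)(1.00) − (-0.05)(-0.30)] = 0.0150
  C_22 = (0.55)(1.00) − (-0.05)(-0.20) = 0.5400
  C_23 = −[(0.55)(-0.30) − (0.00)(-0.20)] = 0.1650
  C_31 = (0.00)(-0.25) − (-0.05)(0.80) = 0.0400
  C_32 = −[(0.55)(-0.25) − (-0.05)(-0.25)] = 0.1500
  C_33 = (0.55)(0.80) − (0.00)(-0.25) = 0.4400
det(I−A) = Σ_j (I−A)_1j·C_1j = (0.55)(0.7250) + (0.00)(0.3000) + (-0.05)(0.2350) = 0.3870
adj(I−A) = Cᵀ =
  [ 0.7250   0.0150   0.0400]
  [ 0.3000   0.5400   0.1500]
  [ 0.2350   0.1650   0.4400]
(I − A)⁻¹ = adj(I−A) / det(I−A) ≈
  [   1.8734     0.0388     0.1034]
  [   0.7752     1.3953     0.3876]
  [   0.6072     0.4264     1.1370]
x = (I − A)⁻¹ d = adj(I−A)·d / det(I−A), with det(I−A) = 0.3870:
  x_1 = (0.7250·275 + 0.0150·125 + 0.0400·125) / 0.3870 = 206.25 / 0.3870 ≈ 532.95
  x_2 = (0.3000·275 + 0.5400·125 + 0.1500·125) / 0.3870 = 168.75 / 0.3870 ≈ 436.05
  x_3 = (0.2350·275 + 0.1650·125 + 0.4400·125) / 0.3870 = 140.25 / 0.3870 ≈ 362.40

x_2 = 436.05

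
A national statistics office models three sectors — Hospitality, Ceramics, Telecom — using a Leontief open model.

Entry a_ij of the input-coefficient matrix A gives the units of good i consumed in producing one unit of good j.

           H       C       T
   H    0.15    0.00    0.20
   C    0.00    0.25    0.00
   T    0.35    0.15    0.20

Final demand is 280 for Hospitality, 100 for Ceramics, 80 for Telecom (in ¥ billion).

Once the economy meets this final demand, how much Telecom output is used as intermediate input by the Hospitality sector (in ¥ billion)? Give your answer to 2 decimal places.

I − A =
  [   0.85     0.00    -0.20]
  [   0.00     0.75     0.00]
  [  -0.35    -0.15     0.80]
Cofactors of I−A, C_ij = (−1)^(i+j)·(minor ij) (rows/columns in the sector order above):
  C_11 = (0.75)(0.80) − (0.00)(-0.15) = 0.6000
  C_12 = −[(0.00)(0.80) − (0.00)(-0.35)] = 0.0000
  C_13 = (0.00)(-0.15) − (0.75)(-0.35) = 0.2625
  C_21 = −[(0.00)(0.80) − (-0.20)(-0.15)] = 0.0300
  C_22 = (0.85)(0.80) − (-0.20)(-0.35) = 0.6100
  C_23 = −[(0.85)(-0.15) − (0.00)(-0.35)] = 0.1275
  C_31 = (0.00)(0.00) − (-0.20)(0.75) = 0.1500
  C_32 = −[(0.85)(0.00) − (-0.20)(0.00)] = 0.0000
  C_33 = (0.85)(0.75) − (0.00)(0.00) = 0.6375
det(I−A) = Σ_j (I−A)_1j·C_1j = (0.85)(0.6000) + (0.00)(0.0000) + (-0.20)(0.2625) = 0.4575
adj(I−A) = Cᵀ =
  [ 0.6000   0.0300   0.1500]
  [ 0.0000   0.6100   0.0000]
  [ 0.2625   0.1275   0.6375]
(I − A)⁻¹ = adj(I−A) / det(I−A) ≈
  [   1.3115     0.0656     0.3279]
  [   0.0000     1.3333     0.0000]
  [   0.5738     0.2787     1.3934]
First solve x = (I − A)⁻¹ d = adj(I−A)·d / det(I−A); in particular x_H = (0.6000·280 + 0.0300·100 + 0.1500·80) / 0.4575 = 183.00 / 0.4575 = 400.0000.
Intermediate flow from T to H: z_TH = a_TH · x_H = 0.35 × 183.00 / 0.4575 = 64.05 / 0.4575 = 140.00.

z_TH = 140.00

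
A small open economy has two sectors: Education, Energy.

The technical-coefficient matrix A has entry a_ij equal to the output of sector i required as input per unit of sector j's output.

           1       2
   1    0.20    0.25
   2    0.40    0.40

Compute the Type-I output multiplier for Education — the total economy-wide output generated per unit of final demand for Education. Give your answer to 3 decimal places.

m_1 = 2.632

I − A =
  [   0.80    -0.25]
  [  -0.40     0.60]
det(I−A) = (0.80)(0.60) − (-0.25)(-0.40) = 0.3800
adj(I−A) = [[0.60, 0.25], [0.40, 0.80]]
(I − A)⁻¹ = adj(I−A) / det(I−A) ≈
  [   1.5789     0.6579]
  [   1.0526     2.1053]
The output multiplier for sector j is the column-j sum of the Leontief inverse (I − A)⁻¹ = adj(I−A) / det(I−A).
Column 1 of adj(I−A): (0.60, 0.40); det(I−A) = 0.3800.
m_1 = (0.60 + 0.40) / 0.3800 = 1.00 / 0.3800 ≈ 2.632.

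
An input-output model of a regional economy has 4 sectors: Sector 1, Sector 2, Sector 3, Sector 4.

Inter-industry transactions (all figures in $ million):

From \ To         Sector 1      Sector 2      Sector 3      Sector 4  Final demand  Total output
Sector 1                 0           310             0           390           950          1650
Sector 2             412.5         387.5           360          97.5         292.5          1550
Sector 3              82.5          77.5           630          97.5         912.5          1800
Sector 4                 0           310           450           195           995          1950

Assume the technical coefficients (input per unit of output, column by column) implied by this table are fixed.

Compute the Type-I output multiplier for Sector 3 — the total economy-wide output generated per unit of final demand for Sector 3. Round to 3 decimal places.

m_3 = 3.000

Technical coefficients a_ij = z_ij / X_j:
  a_11 = 0/1650 = 0.00, a_21 = 412.5/1650 = 0.25, a_31 = 82.5/1650 = 0.05, a_41 = 0/1650 = 0.00
  a_12 = 310/1550 = 0.20, a_22 = 387.5/1550 = 0.25, a_32 = 77.5/1550 = 0.05, a_42 = 310/1550 = 0.20
  a_13 = 0/1800 = 0.00, a_23 = 360/1800 = 0.20, a_33 = 630/1800 = 0.35, a_43 = 450/1800 = 0.25
  a_14 = 390/1950 = 0.20, a_24 = 97.5/1950 = 0.05, a_34 = 97.5/1950 = 0.05, a_44 = 195/1950 = 0.10
I − A =
  [   1.00    -0.20     0.00    -0.20]
  [  -0.25     0.75    -0.20    -0.05]
  [  -0.05    -0.05     0.65    -0.05]
  [   0.00    -0.20    -0.25     0.90]
Compute the cofactors C_ij = (−1)^(i+j)·(3×3 minor ij) of I−A; the adjugate is their transpose:
adj(I−A) = Cᵀ =
  [ 0.41125   0.14300   0.08400   0.10400]
  [ 0.15275   0.57000   0.20500   0.07700]
  [ 0.04700   0.06600   0.61000   0.04800]
  [ 0.04700   0.14500   0.21500   0.44300]
det(I−A) = Σ_j (I−A)_1j·C_1j = (1.00)(0.41125) + (-0.20)(0.15275) + (0.00)(0.04700) + (-0.20)(0.04700) = 0.3713
(I − A)⁻¹ = adj(I−A) / det(I−A) ≈
  [   1.1076     0.3851     0.2262     0.2801]
  [   0.4114     1.5351     0.5521     0.2074]
  [   0.1266     0.1778     1.6429     0.1293]
  [   0.1266     0.3905     0.5790     1.1931]
The output multiplier for sector j is the column-j sum of the Leontief inverse (I − A)⁻¹ = adj(I−A) / det(I−A).
Column 3 of adj(I−A): (0.08400, 0.20500, 0.61000, 0.21500); det(I−A) = 0.3713.
m_3 = (0.08400 + 0.20500 + 0.61000 + 0.21500) / 0.3713 = 1.114 / 0.3713 ≈ 3.000.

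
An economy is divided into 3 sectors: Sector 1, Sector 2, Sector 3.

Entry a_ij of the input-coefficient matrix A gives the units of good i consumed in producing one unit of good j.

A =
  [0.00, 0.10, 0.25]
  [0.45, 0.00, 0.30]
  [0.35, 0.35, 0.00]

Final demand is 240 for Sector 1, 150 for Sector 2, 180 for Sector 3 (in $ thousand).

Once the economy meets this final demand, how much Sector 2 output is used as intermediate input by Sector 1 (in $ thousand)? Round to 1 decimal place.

I − A =
  [   1.00    -0.10    -0.25]
  [  -0.45     1.00    -0.30]
  [  -0.35    -0.35     1.00]
Cofactors of I−A, C_ij = (−1)^(i+j)·(minor ij) (rows/columns in the sector order above):
  C_11 = (1.00)(1.00) − (-0.30)(-0.35) = 0.8950
  C_12 = −[(-0.45)(1.00) − (-0.30)(-0.35)] = 0.5550
  C_13 = (-0.45)(-0.35) − (1.00)(-0.35) = 0.5075
  C_21 = −[(-0.10)(1.00) − (-0.25)(-0.35)] = 0.1875
  C_22 = (1.00)(1.00) − (-0.25)(-0.35) = 0.9125
  C_23 = −[(1.00)(-0.35) − (-0.10)(-0.35)] = 0.3850
  C_31 = (-0.10)(-0.30) − (-0.25)(1.00) = 0.2800
  C_32 = −[(1.00)(-0.30) − (-0.25)(-0.45)] = 0.4125
  C_33 = (1.00)(1.00) − (-0.10)(-0.45) = 0.9550
det(I−A) = Σ_j (I−A)_1j·C_1j = (1.00)(0.8950) + (-0.10)(0.5550) + (-0.25)(0.5075) = 0.712625
adj(I−A) = Cᵀ =
  [ 0.8950   0.1875   0.2800]
  [ 0.5550   0.9125   0.4125]
  [ 0.5075   0.3850   0.9550]
(I − A)⁻¹ = adj(I−A) / det(I−A) ≈
  [   1.2559     0.2631     0.3929]
  [   0.7788     1.2805     0.5788]
  [   0.7122     0.5403     1.3401]
First solve x = (I − A)⁻¹ d = adj(I−A)·d / det(I−A); in particular x_1 = (0.8950·240 + 0.1875·150 + 0.2800·180) / 0.712625 = 293.325 / 0.712625 ≈ 411.612.
Intermediate flow from 2 to 1: z_21 = a_21 · x_1 = 0.45 × 293.325 / 0.712625 = 131.99625 / 0.712625 ≈ 185.2.

z_21 = 185.2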